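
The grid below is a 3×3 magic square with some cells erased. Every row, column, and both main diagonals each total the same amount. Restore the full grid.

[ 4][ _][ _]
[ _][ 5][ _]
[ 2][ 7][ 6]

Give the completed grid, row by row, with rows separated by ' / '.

Main diagonal is already complete: 4 + 5 + 6 = 15, so that is the magic constant.
Column 1 needs 15; the known cells sum to 6, so (2,1) = 9.
From column 2, 15 − (5 + 7) gives (1,2) = 3.
Anti-diagonal needs 15; the known cells sum to 7, so (1,3) = 8.
From row 2, 15 − (9 + 5) gives (2,3) = 1.

4 3 8 / 9 5 1 / 2 7 6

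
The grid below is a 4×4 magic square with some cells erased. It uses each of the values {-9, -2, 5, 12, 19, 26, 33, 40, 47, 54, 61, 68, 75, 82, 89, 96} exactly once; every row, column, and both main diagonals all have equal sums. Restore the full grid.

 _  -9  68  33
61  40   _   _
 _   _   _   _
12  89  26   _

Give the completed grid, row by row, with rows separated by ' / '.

82 -9 68 33 / 61 40 75 -2 / 19 54 5 96 / 12 89 26 47

The 16 entries sum to 696, so each line sums to 696/4 = 174.
The remaining cell in row 1 is (1,1) = 174 − 92 = 82.
Row 4: 12 + 89 + 26 + ? = 174, so (4,4) = 47.
From column 1, 174 − (82 + 61 + 12) gives (3,1) = 19.
Column 2 needs 174; the known cells sum to 120, so (3,2) = 54.
Main diagonal must total 174; the given cells sum to 169, so (3,3) = 5.
Using anti-diagonal: 33 + 54 + 12 + ? → (2,3) = 174 − 99 = 75.
Row 2 needs 174; the known cells sum to 176, so (2,4) = -2.
From row 3, 174 − (19 + 54 + 5) gives (3,4) = 96.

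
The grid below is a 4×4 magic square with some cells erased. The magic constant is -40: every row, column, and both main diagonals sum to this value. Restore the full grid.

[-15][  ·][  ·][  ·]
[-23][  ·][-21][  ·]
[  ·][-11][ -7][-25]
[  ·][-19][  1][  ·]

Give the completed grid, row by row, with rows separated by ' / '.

Row 3 must total -40; the given cells sum to -43, so (3,1) = 3.
Using column 1: -15 + (-23) + 3 + ? → (4,1) = -40 − (-35) = -5.
Column 3 must total -40; the given cells sum to -27, so (1,3) = -13.
From anti-diagonal, -40 − (-21 + (-11) + (-5)) gives (1,4) = -3.
Using row 1: -15 + (-13) + (-3) + ? → (1,2) = -40 − (-31) = -9.
The remaining cell in row 4 is (4,4) = -40 − (-23) = -17.
Column 2: -9 + (-11) + (-19) + ? = -40, so (2,2) = -1.
The remaining cell in column 4 is (2,4) = -40 − (-45) = 5.

-15 -9 -13 -3 / -23 -1 -21 5 / 3 -11 -7 -25 / -5 -19 1 -17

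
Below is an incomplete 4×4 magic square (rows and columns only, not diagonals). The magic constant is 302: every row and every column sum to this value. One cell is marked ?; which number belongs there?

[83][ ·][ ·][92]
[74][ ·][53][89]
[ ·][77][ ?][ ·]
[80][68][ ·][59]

98

Row 2: 74 + 53 + 89 + ? = 302, so (2,2) = 86.
Using row 4: 80 + 68 + 59 + ? → (4,3) = 302 − 207 = 95.
Using column 1: 83 + 74 + 80 + ? → (3,1) = 302 − 237 = 65.
Column 2 must total 302; the given cells sum to 231, so (1,2) = 71.
The remaining cell in column 4 is (3,4) = 302 − 240 = 62.
Row 1 must total 302; the given cells sum to 246, so (1,3) = 56.
The remaining cell in row 3 is (3,3) = 302 − 204 = 98.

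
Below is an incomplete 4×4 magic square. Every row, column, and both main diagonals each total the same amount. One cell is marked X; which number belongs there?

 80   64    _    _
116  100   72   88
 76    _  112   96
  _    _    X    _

Row 2 is complete and sums to 376; that is the magic constant.
Row 3 must total 376; the given cells sum to 284, so (3,2) = 92.
Column 1 needs 376; the known cells sum to 272, so (4,1) = 104.
Column 2 needs 376; the known cells sum to 256, so (4,2) = 120.
Main diagonal must total 376; the given cells sum to 292, so (4,4) = 84.
Using anti-diagonal: 72 + 92 + 104 + ? → (1,4) = 376 − 268 = 108.
The remaining cell in row 1 is (1,3) = 376 − 252 = 124.
Row 4: 104 + 120 + 84 + ? = 376, so (4,3) = 68.

68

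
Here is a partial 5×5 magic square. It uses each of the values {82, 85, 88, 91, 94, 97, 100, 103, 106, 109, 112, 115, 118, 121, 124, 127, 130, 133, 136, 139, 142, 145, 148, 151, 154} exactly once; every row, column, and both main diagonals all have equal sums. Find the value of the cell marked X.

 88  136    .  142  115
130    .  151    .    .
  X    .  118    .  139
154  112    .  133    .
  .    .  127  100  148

97

The 25 entries sum to 2950, so each line sums to 2950/5 = 590.
Row 1 must total 590; the given cells sum to 481, so (1,3) = 109.
Column 3: 109 + 151 + 118 + 127 + ? = 590, so (4,3) = 85.
From main diagonal, 590 − (88 + 118 + 133 + 148) gives (2,2) = 103.
Using row 4: 154 + 112 + 85 + 133 + ? → (4,5) = 590 − 484 = 106.
Using column 5: 115 + 139 + 106 + 148 + ? → (2,5) = 590 − 508 = 82.
Row 2 must total 590; the given cells sum to 466, so (2,4) = 124.
Column 4: 142 + 124 + 133 + 100 + ? = 590, so (3,4) = 91.
Using anti-diagonal: 115 + 124 + 118 + 112 + ? → (5,1) = 590 − 469 = 121.
The remaining cell in row 5 is (5,2) = 590 − 496 = 94.
Column 1 needs 590; the known cells sum to 493, so (3,1) = 97.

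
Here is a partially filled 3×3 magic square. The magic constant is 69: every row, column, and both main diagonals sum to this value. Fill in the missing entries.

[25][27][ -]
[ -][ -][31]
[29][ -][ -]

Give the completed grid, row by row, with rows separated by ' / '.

Row 1 must total 69; the given cells sum to 52, so (1,3) = 17.
From column 1, 69 − (25 + 29) gives (2,1) = 15.
From column 3, 69 − (17 + 31) gives (3,3) = 21.
Main diagonal needs 69; the known cells sum to 46, so (2,2) = 23.
The remaining cell in row 3 is (3,2) = 69 − 50 = 19.

25 27 17 / 15 23 31 / 29 19 21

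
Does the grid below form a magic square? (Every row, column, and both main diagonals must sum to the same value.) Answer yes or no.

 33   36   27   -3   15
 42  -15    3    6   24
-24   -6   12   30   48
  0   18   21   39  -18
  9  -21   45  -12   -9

Row 1: 33 + 36 + 27 + (-3) + 15 = 108.
Row 2: 42 + (-15) + 3 + 6 + 24 = 60.
Row 3: -24 + (-6) + 12 + 30 + 48 = 60.
Row 4: 0 + 18 + 21 + 39 + (-18) = 60.
Row 5: 9 + (-21) + 45 + (-12) + (-9) = 12.
Column 1: 33 + 42 + (-24) + 0 + 9 = 60.
Column 2: 36 + (-15) + (-6) + 18 + (-21) = 12.
Column 3: 27 + 3 + 12 + 21 + 45 = 108.
Column 4: -3 + 6 + 30 + 39 + (-12) = 60.
Column 5: 15 + 24 + 48 + (-18) + (-9) = 60.
Main diagonal: 33 + (-15) + 12 + 39 + (-9) = 60.
Anti-diagonal: 15 + 6 + 12 + 18 + 9 = 60.

No — column 2 sums to 12 but main diagonal sums to 60.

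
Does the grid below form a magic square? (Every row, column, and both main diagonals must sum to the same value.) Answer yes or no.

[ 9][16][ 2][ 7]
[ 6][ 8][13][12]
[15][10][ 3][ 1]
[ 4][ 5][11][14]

No — row 3 sums to 29 but column 4 sums to 34.

Row 1: 9 + 16 + 2 + 7 = 34.
Row 2: 6 + 8 + 13 + 12 = 39.
Row 3: 15 + 10 + 3 + 1 = 29.
Row 4: 4 + 5 + 11 + 14 = 34.
Column 1: 9 + 6 + 15 + 4 = 34.
Column 2: 16 + 8 + 10 + 5 = 39.
Column 3: 2 + 13 + 3 + 11 = 29.
Column 4: 7 + 12 + 1 + 14 = 34.
Main diagonal: 9 + 8 + 3 + 14 = 34.
Anti-diagonal: 7 + 13 + 10 + 4 = 34.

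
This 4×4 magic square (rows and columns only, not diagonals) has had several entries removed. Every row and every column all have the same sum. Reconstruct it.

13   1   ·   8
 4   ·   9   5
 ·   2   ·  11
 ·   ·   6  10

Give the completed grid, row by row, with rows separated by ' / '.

13 1 12 8 / 4 16 9 5 / 14 2 7 11 / 3 15 6 10

Column 4 is already complete: 8 + 5 + 11 + 10 = 34, so that is the magic constant.
Row 1 must total 34; the given cells sum to 22, so (1,3) = 12.
Row 2: 4 + 9 + 5 + ? = 34, so (2,2) = 16.
From column 2, 34 − (1 + 16 + 2) gives (4,2) = 15.
From column 3, 34 − (12 + 9 + 6) gives (3,3) = 7.
Row 3 needs 34; the known cells sum to 20, so (3,1) = 14.
Row 4: 15 + 6 + 10 + ? = 34, so (4,1) = 3.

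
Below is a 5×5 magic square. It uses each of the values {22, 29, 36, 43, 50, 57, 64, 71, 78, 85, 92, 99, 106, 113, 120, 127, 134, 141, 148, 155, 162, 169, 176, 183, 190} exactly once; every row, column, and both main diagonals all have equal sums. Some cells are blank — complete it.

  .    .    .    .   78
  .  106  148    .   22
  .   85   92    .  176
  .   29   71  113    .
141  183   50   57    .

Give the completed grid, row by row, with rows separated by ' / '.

The 25 entries sum to 2650, so each line sums to 2650/5 = 530.
Using row 5: 141 + 183 + 50 + 57 + ? → (5,5) = 530 − 431 = 99.
Column 2 must total 530; the given cells sum to 403, so (1,2) = 127.
From column 3, 530 − (148 + 92 + 71 + 50) gives (1,3) = 169.
Column 5: 78 + 22 + 176 + 99 + ? = 530, so (4,5) = 155.
Using main diagonal: 106 + 92 + 113 + 99 + ? → (1,1) = 530 − 410 = 120.
Using anti-diagonal: 78 + 92 + 29 + 141 + ? → (2,4) = 530 − 340 = 190.
Row 1 needs 530; the known cells sum to 494, so (1,4) = 36.
Row 2: 106 + 148 + 190 + 22 + ? = 530, so (2,1) = 64.
Using row 4: 29 + 71 + 113 + 155 + ? → (4,1) = 530 − 368 = 162.
Column 1: 120 + 64 + 162 + 141 + ? = 530, so (3,1) = 43.
Column 4 must total 530; the given cells sum to 396, so (3,4) = 134.

120 127 169 36 78 / 64 106 148 190 22 / 43 85 92 134 176 / 162 29 71 113 155 / 141 183 50 57 99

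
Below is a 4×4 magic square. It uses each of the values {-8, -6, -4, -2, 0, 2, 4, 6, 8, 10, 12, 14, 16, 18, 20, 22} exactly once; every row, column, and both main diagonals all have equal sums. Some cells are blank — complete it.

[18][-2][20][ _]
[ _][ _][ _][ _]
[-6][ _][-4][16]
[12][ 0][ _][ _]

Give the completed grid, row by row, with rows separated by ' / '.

18 -2 20 -8 / 4 8 2 14 / -6 22 -4 16 / 12 0 10 6

The 16 entries sum to 112, so each line sums to 112/4 = 28.
Row 1 needs 28; the known cells sum to 36, so (1,4) = -8.
The remaining cell in row 3 is (3,2) = 28 − 6 = 22.
Column 1 needs 28; the known cells sum to 24, so (2,1) = 4.
Column 2: -2 + 22 + 0 + ? = 28, so (2,2) = 8.
Main diagonal: 18 + 8 + (-4) + ? = 28, so (4,4) = 6.
Anti-diagonal must total 28; the given cells sum to 26, so (2,3) = 2.
Row 2 needs 28; the known cells sum to 14, so (2,4) = 14.
Row 4: 12 + 0 + 6 + ? = 28, so (4,3) = 10.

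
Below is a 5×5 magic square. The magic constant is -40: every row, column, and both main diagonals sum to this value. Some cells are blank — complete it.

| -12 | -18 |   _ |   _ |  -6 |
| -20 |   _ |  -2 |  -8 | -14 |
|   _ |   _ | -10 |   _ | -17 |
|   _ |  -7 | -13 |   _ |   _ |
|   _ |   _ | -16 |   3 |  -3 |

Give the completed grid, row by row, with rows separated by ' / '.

The remaining cell in row 2 is (2,2) = -40 − (-44) = 4.
The remaining cell in column 3 is (1,3) = -40 − (-41) = 1.
Column 5: -6 + (-14) + (-17) + (-3) + ? = -40, so (4,5) = 0.
Main diagonal needs -40; the known cells sum to -21, so (4,4) = -19.
Anti-diagonal: -6 + (-8) + (-10) + (-7) + ? = -40, so (5,1) = -9.
Row 1 must total -40; the given cells sum to -35, so (1,4) = -5.
Row 4 needs -40; the known cells sum to -39, so (4,1) = -1.
Row 5: -9 + (-16) + 3 + (-3) + ? = -40, so (5,2) = -15.
The remaining cell in column 1 is (3,1) = -40 − (-42) = 2.
Using column 2: -18 + 4 + (-7) + (-15) + ? → (3,2) = -40 − (-36) = -4.
Using column 4: -5 + (-8) + (-19) + 3 + ? → (3,4) = -40 − (-29) = -11.

-12 -18 1 -5 -6 / -20 4 -2 -8 -14 / 2 -4 -10 -11 -17 / -1 -7 -13 -19 0 / -9 -15 -16 3 -3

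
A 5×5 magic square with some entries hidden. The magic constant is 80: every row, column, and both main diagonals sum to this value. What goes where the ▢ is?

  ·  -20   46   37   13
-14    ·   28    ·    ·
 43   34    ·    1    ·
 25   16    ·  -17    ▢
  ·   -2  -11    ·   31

Row 1 needs 80; the known cells sum to 76, so (1,1) = 4.
Column 1: 4 + (-14) + 43 + 25 + ? = 80, so (5,1) = 22.
From column 2, 80 − (-20 + 34 + 16 + (-2)) gives (2,2) = 52.
Main diagonal needs 80; the known cells sum to 70, so (3,3) = 10.
Anti-diagonal must total 80; the given cells sum to 61, so (2,4) = 19.
From row 2, 80 − (-14 + 52 + 28 + 19) gives (2,5) = -5.
Row 3 must total 80; the given cells sum to 88, so (3,5) = -8.
From row 5, 80 − (22 + (-2) + (-11) + 31) gives (5,4) = 40.
Column 3: 46 + 28 + 10 + (-11) + ? = 80, so (4,3) = 7.
The remaining cell in column 5 is (4,5) = 80 − 31 = 49.

49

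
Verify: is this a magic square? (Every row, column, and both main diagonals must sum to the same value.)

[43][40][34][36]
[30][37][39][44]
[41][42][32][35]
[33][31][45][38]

Row 1: 43 + 40 + 34 + 36 = 153.
Row 2: 30 + 37 + 39 + 44 = 150.
Row 3: 41 + 42 + 32 + 35 = 150.
Row 4: 33 + 31 + 45 + 38 = 147.
Column 1: 43 + 30 + 41 + 33 = 147.
Column 2: 40 + 37 + 42 + 31 = 150.
Column 3: 34 + 39 + 32 + 45 = 150.
Column 4: 36 + 44 + 35 + 38 = 153.
Main diagonal: 43 + 37 + 32 + 38 = 150.
Anti-diagonal: 36 + 39 + 42 + 33 = 150.

No — column 4 sums to 153 but anti-diagonal sums to 150.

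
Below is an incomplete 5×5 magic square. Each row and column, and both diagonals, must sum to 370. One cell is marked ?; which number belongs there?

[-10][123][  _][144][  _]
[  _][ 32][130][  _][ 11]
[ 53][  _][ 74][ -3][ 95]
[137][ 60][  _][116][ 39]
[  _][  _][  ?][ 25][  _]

Using row 3: 53 + 74 + (-3) + 95 + ? → (3,2) = 370 − 219 = 151.
Row 4 needs 370; the known cells sum to 352, so (4,3) = 18.
Column 2 must total 370; the given cells sum to 366, so (5,2) = 4.
Column 4: 144 + (-3) + 116 + 25 + ? = 370, so (2,4) = 88.
The remaining cell in main diagonal is (5,5) = 370 − 212 = 158.
From row 2, 370 − (32 + 130 + 88 + 11) gives (2,1) = 109.
Column 1 needs 370; the known cells sum to 289, so (5,1) = 81.
The remaining cell in column 5 is (1,5) = 370 − 303 = 67.
Row 1 must total 370; the given cells sum to 324, so (1,3) = 46.
From row 5, 370 − (81 + 4 + 25 + 158) gives (5,3) = 102.

102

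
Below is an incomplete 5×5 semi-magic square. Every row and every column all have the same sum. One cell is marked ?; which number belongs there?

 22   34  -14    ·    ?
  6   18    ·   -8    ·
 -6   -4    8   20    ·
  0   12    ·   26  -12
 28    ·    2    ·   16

Column 1 is complete and sums to 50; that is the magic constant.
Row 3 needs 50; the known cells sum to 18, so (3,5) = 32.
Row 4: 0 + 12 + 26 + (-12) + ? = 50, so (4,3) = 24.
Column 2 needs 50; the known cells sum to 60, so (5,2) = -10.
Column 3 needs 50; the known cells sum to 20, so (2,3) = 30.
The remaining cell in row 2 is (2,5) = 50 − 46 = 4.
Row 5: 28 + (-10) + 2 + 16 + ? = 50, so (5,4) = 14.
Column 4 must total 50; the given cells sum to 52, so (1,4) = -2.
The remaining cell in column 5 is (1,5) = 50 − 40 = 10.

10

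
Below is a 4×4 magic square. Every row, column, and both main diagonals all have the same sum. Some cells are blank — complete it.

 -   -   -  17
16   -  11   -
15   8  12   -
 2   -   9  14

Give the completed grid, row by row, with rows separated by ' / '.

Anti-diagonal is already complete: 17 + 11 + 8 + 2 = 38, so that is the magic constant.
Row 3: 15 + 8 + 12 + ? = 38, so (3,4) = 3.
From row 4, 38 − (2 + 9 + 14) gives (4,2) = 13.
The remaining cell in column 1 is (1,1) = 38 − 33 = 5.
Column 3: 11 + 12 + 9 + ? = 38, so (1,3) = 6.
The remaining cell in column 4 is (2,4) = 38 − 34 = 4.
From main diagonal, 38 − (5 + 12 + 14) gives (2,2) = 7.
Row 1 needs 38; the known cells sum to 28, so (1,2) = 10.

5 10 6 17 / 16 7 11 4 / 15 8 12 3 / 2 13 9 14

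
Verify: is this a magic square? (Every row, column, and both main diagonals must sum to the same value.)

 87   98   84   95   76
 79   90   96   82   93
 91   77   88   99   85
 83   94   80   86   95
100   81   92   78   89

No — main diagonal sums to 440 but row 4 sums to 438.

Row 1: 87 + 98 + 84 + 95 + 76 = 440.
Row 2: 79 + 90 + 96 + 82 + 93 = 440.
Row 3: 91 + 77 + 88 + 99 + 85 = 440.
Row 4: 83 + 94 + 80 + 86 + 95 = 438.
Row 5: 100 + 81 + 92 + 78 + 89 = 440.
Column 1: 87 + 79 + 91 + 83 + 100 = 440.
Column 2: 98 + 90 + 77 + 94 + 81 = 440.
Column 3: 84 + 96 + 88 + 80 + 92 = 440.
Column 4: 95 + 82 + 99 + 86 + 78 = 440.
Column 5: 76 + 93 + 85 + 95 + 89 = 438.
Main diagonal: 87 + 90 + 88 + 86 + 89 = 440.
Anti-diagonal: 76 + 82 + 88 + 94 + 100 = 440.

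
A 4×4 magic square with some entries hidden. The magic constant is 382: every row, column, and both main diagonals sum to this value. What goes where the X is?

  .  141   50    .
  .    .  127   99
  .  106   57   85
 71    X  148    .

43

Row 3 must total 382; the given cells sum to 248, so (3,1) = 134.
Anti-diagonal must total 382; the given cells sum to 304, so (1,4) = 78.
Row 1 must total 382; the given cells sum to 269, so (1,1) = 113.
Column 1: 113 + 134 + 71 + ? = 382, so (2,1) = 64.
From column 4, 382 − (78 + 99 + 85) gives (4,4) = 120.
Main diagonal needs 382; the known cells sum to 290, so (2,2) = 92.
Row 4 must total 382; the given cells sum to 339, so (4,2) = 43.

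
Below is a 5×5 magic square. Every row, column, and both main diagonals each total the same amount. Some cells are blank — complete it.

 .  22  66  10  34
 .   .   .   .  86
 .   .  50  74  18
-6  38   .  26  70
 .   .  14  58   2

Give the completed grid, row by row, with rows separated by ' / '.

78 22 66 10 34 / 30 54 -2 42 86 / 62 6 50 74 18 / -6 38 82 26 70 / 46 90 14 58 2

Column 5 is already complete: 34 + 86 + 18 + 70 + 2 = 210, so that is the magic constant.
Row 1 needs 210; the known cells sum to 132, so (1,1) = 78.
Row 4: -6 + 38 + 26 + 70 + ? = 210, so (4,3) = 82.
The remaining cell in column 3 is (2,3) = 210 − 212 = -2.
From column 4, 210 − (10 + 74 + 26 + 58) gives (2,4) = 42.
Main diagonal: 78 + 50 + 26 + 2 + ? = 210, so (2,2) = 54.
Anti-diagonal must total 210; the given cells sum to 164, so (5,1) = 46.
Row 2 must total 210; the given cells sum to 180, so (2,1) = 30.
The remaining cell in row 5 is (5,2) = 210 − 120 = 90.
Column 1: 78 + 30 + (-6) + 46 + ? = 210, so (3,1) = 62.
Column 2 must total 210; the given cells sum to 204, so (3,2) = 6.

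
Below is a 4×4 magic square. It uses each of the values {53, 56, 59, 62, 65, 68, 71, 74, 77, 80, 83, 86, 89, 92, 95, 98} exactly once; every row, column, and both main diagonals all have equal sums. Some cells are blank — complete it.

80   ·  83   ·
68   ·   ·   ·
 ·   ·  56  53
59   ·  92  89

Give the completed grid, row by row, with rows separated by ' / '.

80 65 83 74 / 68 77 71 86 / 95 98 56 53 / 59 62 92 89

The 16 entries sum to 1208, so each line sums to 1208/4 = 302.
Row 4 must total 302; the given cells sum to 240, so (4,2) = 62.
The remaining cell in column 1 is (3,1) = 302 − 207 = 95.
Column 3: 83 + 56 + 92 + ? = 302, so (2,3) = 71.
From main diagonal, 302 − (80 + 56 + 89) gives (2,2) = 77.
Row 2 must total 302; the given cells sum to 216, so (2,4) = 86.
From row 3, 302 − (95 + 56 + 53) gives (3,2) = 98.
Column 2 must total 302; the given cells sum to 237, so (1,2) = 65.
From column 4, 302 − (86 + 53 + 89) gives (1,4) = 74.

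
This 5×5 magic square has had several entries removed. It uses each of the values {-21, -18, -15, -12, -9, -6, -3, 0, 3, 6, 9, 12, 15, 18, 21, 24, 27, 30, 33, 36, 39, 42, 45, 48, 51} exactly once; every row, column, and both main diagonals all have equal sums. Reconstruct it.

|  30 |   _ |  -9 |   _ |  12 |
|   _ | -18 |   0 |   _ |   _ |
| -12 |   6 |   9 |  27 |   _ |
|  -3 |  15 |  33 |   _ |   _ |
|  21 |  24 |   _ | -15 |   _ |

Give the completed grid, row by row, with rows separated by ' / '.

30 48 -9 -6 12 / 39 -18 0 18 36 / -12 6 9 27 45 / -3 15 33 51 -21 / 21 24 42 -15 3

The 25 entries sum to 375, so each line sums to 375/5 = 75.
Row 3 needs 75; the known cells sum to 30, so (3,5) = 45.
From column 1, 75 − (30 + (-12) + (-3) + 21) gives (2,1) = 39.
From column 2, 75 − (-18 + 6 + 15 + 24) gives (1,2) = 48.
Column 3: -9 + 0 + 9 + 33 + ? = 75, so (5,3) = 42.
Anti-diagonal needs 75; the known cells sum to 57, so (2,4) = 18.
Using row 1: 30 + 48 + (-9) + 12 + ? → (1,4) = 75 − 81 = -6.
Using row 2: 39 + (-18) + 0 + 18 + ? → (2,5) = 75 − 39 = 36.
Row 5 needs 75; the known cells sum to 72, so (5,5) = 3.
Column 4 must total 75; the given cells sum to 24, so (4,4) = 51.
The remaining cell in column 5 is (4,5) = 75 − 96 = -21.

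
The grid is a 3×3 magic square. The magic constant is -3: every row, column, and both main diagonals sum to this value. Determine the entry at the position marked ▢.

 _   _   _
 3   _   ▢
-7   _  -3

-5

Row 3: -7 + (-3) + ? = -3, so (3,2) = 7.
Column 1: 3 + (-7) + ? = -3, so (1,1) = 1.
Using main diagonal: 1 + (-3) + ? → (2,2) = -3 − (-2) = -1.
The remaining cell in anti-diagonal is (1,3) = -3 − (-8) = 5.
Row 1 needs -3; the known cells sum to 6, so (1,2) = -9.
Using row 2: 3 + (-1) + ? → (2,3) = -3 − 2 = -5.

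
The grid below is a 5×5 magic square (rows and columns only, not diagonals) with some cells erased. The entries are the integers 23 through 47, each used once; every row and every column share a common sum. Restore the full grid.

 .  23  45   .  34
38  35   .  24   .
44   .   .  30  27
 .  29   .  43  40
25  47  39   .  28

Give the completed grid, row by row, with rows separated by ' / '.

31 23 45 42 34 / 38 35 32 24 46 / 44 41 33 30 27 / 37 29 26 43 40 / 25 47 39 36 28

The entries are 23 through 47, which sum to 875, so each line sums to 875/5 = 175.
Row 5 needs 175; the known cells sum to 139, so (5,4) = 36.
Column 2 must total 175; the given cells sum to 134, so (3,2) = 41.
The remaining cell in column 4 is (1,4) = 175 − 133 = 42.
From column 5, 175 − (34 + 27 + 40 + 28) gives (2,5) = 46.
Row 1 needs 175; the known cells sum to 144, so (1,1) = 31.
From row 2, 175 − (38 + 35 + 24 + 46) gives (2,3) = 32.
Row 3 needs 175; the known cells sum to 142, so (3,3) = 33.
Using column 1: 31 + 38 + 44 + 25 + ? → (4,1) = 175 − 138 = 37.
Column 3 needs 175; the known cells sum to 149, so (4,3) = 26.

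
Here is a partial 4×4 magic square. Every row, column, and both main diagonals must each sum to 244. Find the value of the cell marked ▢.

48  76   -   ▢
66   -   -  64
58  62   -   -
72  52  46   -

Row 4 must total 244; the given cells sum to 170, so (4,4) = 74.
Column 2 must total 244; the given cells sum to 190, so (2,2) = 54.
Main diagonal needs 244; the known cells sum to 176, so (3,3) = 68.
The remaining cell in row 2 is (2,3) = 244 − 184 = 60.
Row 3 must total 244; the given cells sum to 188, so (3,4) = 56.
From column 3, 244 − (60 + 68 + 46) gives (1,3) = 70.
From column 4, 244 − (64 + 56 + 74) gives (1,4) = 50.

50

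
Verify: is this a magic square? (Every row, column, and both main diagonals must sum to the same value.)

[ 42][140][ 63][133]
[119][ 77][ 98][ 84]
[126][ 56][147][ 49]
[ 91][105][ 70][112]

Row 1: 42 + 140 + 63 + 133 = 378.
Row 2: 119 + 77 + 98 + 84 = 378.
Row 3: 126 + 56 + 147 + 49 = 378.
Row 4: 91 + 105 + 70 + 112 = 378.
Column 1: 42 + 119 + 126 + 91 = 378.
Column 2: 140 + 77 + 56 + 105 = 378.
Column 3: 63 + 98 + 147 + 70 = 378.
Column 4: 133 + 84 + 49 + 112 = 378.
Main diagonal: 42 + 77 + 147 + 112 = 378.
Anti-diagonal: 133 + 98 + 56 + 91 = 378.
All lines sum to 378.

Yes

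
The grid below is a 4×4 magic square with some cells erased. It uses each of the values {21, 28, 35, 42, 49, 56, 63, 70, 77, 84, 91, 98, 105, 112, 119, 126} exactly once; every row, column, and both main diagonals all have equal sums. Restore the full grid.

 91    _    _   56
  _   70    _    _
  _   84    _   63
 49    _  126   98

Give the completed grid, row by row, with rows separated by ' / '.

The 16 entries sum to 1176, so each line sums to 1176/4 = 294.
Using row 4: 49 + 126 + 98 + ? → (4,2) = 294 − 273 = 21.
Column 2: 70 + 84 + 21 + ? = 294, so (1,2) = 119.
Using column 4: 56 + 63 + 98 + ? → (2,4) = 294 − 217 = 77.
Using main diagonal: 91 + 70 + 98 + ? → (3,3) = 294 − 259 = 35.
Using anti-diagonal: 56 + 84 + 49 + ? → (2,3) = 294 − 189 = 105.
Row 1 needs 294; the known cells sum to 266, so (1,3) = 28.
From row 2, 294 − (70 + 105 + 77) gives (2,1) = 42.
The remaining cell in row 3 is (3,1) = 294 − 182 = 112.

91 119 28 56 / 42 70 105 77 / 112 84 35 63 / 49 21 126 98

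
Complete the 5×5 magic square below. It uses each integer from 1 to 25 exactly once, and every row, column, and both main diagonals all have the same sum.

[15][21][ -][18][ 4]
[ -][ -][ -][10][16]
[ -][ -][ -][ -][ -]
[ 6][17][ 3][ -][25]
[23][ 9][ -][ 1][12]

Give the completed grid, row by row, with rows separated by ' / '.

The entries are 1 through 25, which sum to 325, so each line sums to 325/5 = 65.
From row 1, 65 − (15 + 21 + 18 + 4) gives (1,3) = 7.
Row 4: 6 + 17 + 3 + 25 + ? = 65, so (4,4) = 14.
Using row 5: 23 + 9 + 1 + 12 + ? → (5,3) = 65 − 45 = 20.
The remaining cell in column 4 is (3,4) = 65 − 43 = 22.
Column 5 must total 65; the given cells sum to 57, so (3,5) = 8.
Anti-diagonal: 4 + 10 + 17 + 23 + ? = 65, so (3,3) = 11.
Column 3 must total 65; the given cells sum to 41, so (2,3) = 24.
From main diagonal, 65 − (15 + 11 + 14 + 12) gives (2,2) = 13.
Using row 2: 13 + 24 + 10 + 16 + ? → (2,1) = 65 − 63 = 2.
From column 1, 65 − (15 + 2 + 6 + 23) gives (3,1) = 19.
The remaining cell in column 2 is (3,2) = 65 − 60 = 5.

15 21 7 18 4 / 2 13 24 10 16 / 19 5 11 22 8 / 6 17 3 14 25 / 23 9 20 1 12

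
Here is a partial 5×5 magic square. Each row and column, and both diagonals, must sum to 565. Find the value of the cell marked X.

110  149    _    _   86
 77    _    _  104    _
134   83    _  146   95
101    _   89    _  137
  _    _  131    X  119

80

From row 3, 565 − (134 + 83 + 146 + 95) gives (3,3) = 107.
The remaining cell in column 1 is (5,1) = 565 − 422 = 143.
From column 5, 565 − (86 + 95 + 137 + 119) gives (2,5) = 128.
The remaining cell in anti-diagonal is (4,2) = 565 − 440 = 125.
Row 4 needs 565; the known cells sum to 452, so (4,4) = 113.
The remaining cell in main diagonal is (2,2) = 565 − 449 = 116.
Using row 2: 77 + 116 + 104 + 128 + ? → (2,3) = 565 − 425 = 140.
The remaining cell in column 2 is (5,2) = 565 − 473 = 92.
Using column 3: 140 + 107 + 89 + 131 + ? → (1,3) = 565 − 467 = 98.
From row 1, 565 − (110 + 149 + 98 + 86) gives (1,4) = 122.
The remaining cell in row 5 is (5,4) = 565 − 485 = 80.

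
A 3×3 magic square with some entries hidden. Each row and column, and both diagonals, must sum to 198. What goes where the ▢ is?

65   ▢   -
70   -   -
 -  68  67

Using row 3: 68 + 67 + ? → (3,1) = 198 − 135 = 63.
The remaining cell in main diagonal is (2,2) = 198 − 132 = 66.
Using anti-diagonal: 66 + 63 + ? → (1,3) = 198 − 129 = 69.
Row 1: 65 + 69 + ? = 198, so (1,2) = 64.

64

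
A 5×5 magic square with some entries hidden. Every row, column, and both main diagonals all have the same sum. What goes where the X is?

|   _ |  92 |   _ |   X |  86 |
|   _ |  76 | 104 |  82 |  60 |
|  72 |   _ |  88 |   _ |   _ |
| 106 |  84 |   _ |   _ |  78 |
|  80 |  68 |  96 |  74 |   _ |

Anti-diagonal is complete and sums to 420; that is the magic constant.
The remaining cell in row 2 is (2,1) = 420 − 322 = 98.
From row 5, 420 − (80 + 68 + 96 + 74) gives (5,5) = 102.
Column 1: 98 + 72 + 106 + 80 + ? = 420, so (1,1) = 64.
From column 2, 420 − (92 + 76 + 84 + 68) gives (3,2) = 100.
Using column 5: 86 + 60 + 78 + 102 + ? → (3,5) = 420 − 326 = 94.
Main diagonal: 64 + 76 + 88 + 102 + ? = 420, so (4,4) = 90.
The remaining cell in row 3 is (3,4) = 420 − 354 = 66.
From row 4, 420 − (106 + 84 + 90 + 78) gives (4,3) = 62.
Column 3 must total 420; the given cells sum to 350, so (1,3) = 70.
Column 4: 82 + 66 + 90 + 74 + ? = 420, so (1,4) = 108.

108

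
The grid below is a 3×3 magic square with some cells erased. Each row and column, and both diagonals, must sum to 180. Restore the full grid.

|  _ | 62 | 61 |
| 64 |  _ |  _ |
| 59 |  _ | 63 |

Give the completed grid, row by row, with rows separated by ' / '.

The remaining cell in row 1 is (1,1) = 180 − 123 = 57.
Using row 3: 59 + 63 + ? → (3,2) = 180 − 122 = 58.
From column 2, 180 − (62 + 58) gives (2,2) = 60.
Column 3 must total 180; the given cells sum to 124, so (2,3) = 56.

57 62 61 / 64 60 56 / 59 58 63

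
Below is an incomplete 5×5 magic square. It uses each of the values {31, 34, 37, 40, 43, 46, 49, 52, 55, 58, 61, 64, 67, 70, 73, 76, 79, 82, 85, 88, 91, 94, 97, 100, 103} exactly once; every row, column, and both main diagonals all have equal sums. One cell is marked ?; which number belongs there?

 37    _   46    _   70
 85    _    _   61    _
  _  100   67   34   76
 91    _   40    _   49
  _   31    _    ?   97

The 25 entries sum to 1675, so each line sums to 1675/5 = 335.
From row 3, 335 − (100 + 67 + 34 + 76) gives (3,1) = 58.
Using column 1: 37 + 85 + 58 + 91 + ? → (5,1) = 335 − 271 = 64.
From column 5, 335 − (70 + 76 + 49 + 97) gives (2,5) = 43.
Anti-diagonal needs 335; the known cells sum to 262, so (4,2) = 73.
Using row 4: 91 + 73 + 40 + 49 + ? → (4,4) = 335 − 253 = 82.
Main diagonal: 37 + 67 + 82 + 97 + ? = 335, so (2,2) = 52.
Row 2: 85 + 52 + 61 + 43 + ? = 335, so (2,3) = 94.
Column 2 must total 335; the given cells sum to 256, so (1,2) = 79.
Using column 3: 46 + 94 + 67 + 40 + ? → (5,3) = 335 − 247 = 88.
Row 1 must total 335; the given cells sum to 232, so (1,4) = 103.
The remaining cell in row 5 is (5,4) = 335 − 280 = 55.

55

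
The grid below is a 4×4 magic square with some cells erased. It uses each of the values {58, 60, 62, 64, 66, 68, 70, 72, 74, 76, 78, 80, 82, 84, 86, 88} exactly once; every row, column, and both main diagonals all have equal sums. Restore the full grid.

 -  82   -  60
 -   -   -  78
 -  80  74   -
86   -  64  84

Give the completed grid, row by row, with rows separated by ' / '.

The 16 entries sum to 1168, so each line sums to 1168/4 = 292.
From row 4, 292 − (86 + 64 + 84) gives (4,2) = 58.
Using column 2: 82 + 80 + 58 + ? → (2,2) = 292 − 220 = 72.
The remaining cell in column 4 is (3,4) = 292 − 222 = 70.
Using main diagonal: 72 + 74 + 84 + ? → (1,1) = 292 − 230 = 62.
Anti-diagonal: 60 + 80 + 86 + ? = 292, so (2,3) = 66.
Row 1: 62 + 82 + 60 + ? = 292, so (1,3) = 88.
Row 2: 72 + 66 + 78 + ? = 292, so (2,1) = 76.
The remaining cell in row 3 is (3,1) = 292 − 224 = 68.

62 82 88 60 / 76 72 66 78 / 68 80 74 70 / 86 58 64 84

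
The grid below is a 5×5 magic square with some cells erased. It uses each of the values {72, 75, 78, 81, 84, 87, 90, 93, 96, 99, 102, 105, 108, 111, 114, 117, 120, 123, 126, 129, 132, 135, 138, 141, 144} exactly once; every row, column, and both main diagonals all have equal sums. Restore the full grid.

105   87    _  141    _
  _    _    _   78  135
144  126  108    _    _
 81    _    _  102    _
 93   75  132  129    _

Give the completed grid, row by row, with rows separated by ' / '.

The 25 entries sum to 2700, so each line sums to 2700/5 = 540.
The remaining cell in row 5 is (5,5) = 540 − 429 = 111.
The remaining cell in column 1 is (2,1) = 540 − 423 = 117.
The remaining cell in column 4 is (3,4) = 540 − 450 = 90.
Main diagonal needs 540; the known cells sum to 426, so (2,2) = 114.
Row 2 needs 540; the known cells sum to 444, so (2,3) = 96.
Row 3: 144 + 126 + 108 + 90 + ? = 540, so (3,5) = 72.
The remaining cell in column 2 is (4,2) = 540 − 402 = 138.
Anti-diagonal must total 540; the given cells sum to 417, so (1,5) = 123.
Row 1 needs 540; the known cells sum to 456, so (1,3) = 84.
Column 3 needs 540; the known cells sum to 420, so (4,3) = 120.
Column 5 needs 540; the known cells sum to 441, so (4,5) = 99.

105 87 84 141 123 / 117 114 96 78 135 / 144 126 108 90 72 / 81 138 120 102 99 / 93 75 132 129 111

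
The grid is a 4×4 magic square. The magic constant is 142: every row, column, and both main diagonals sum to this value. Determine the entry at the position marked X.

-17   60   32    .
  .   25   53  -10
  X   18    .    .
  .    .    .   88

Using row 1: -17 + 60 + 32 + ? → (1,4) = 142 − 75 = 67.
From row 2, 142 − (25 + 53 + (-10)) gives (2,1) = 74.
Column 2: 60 + 25 + 18 + ? = 142, so (4,2) = 39.
From column 4, 142 − (67 + (-10) + 88) gives (3,4) = -3.
Main diagonal must total 142; the given cells sum to 96, so (3,3) = 46.
The remaining cell in anti-diagonal is (4,1) = 142 − 138 = 4.
Row 3 must total 142; the given cells sum to 61, so (3,1) = 81.

81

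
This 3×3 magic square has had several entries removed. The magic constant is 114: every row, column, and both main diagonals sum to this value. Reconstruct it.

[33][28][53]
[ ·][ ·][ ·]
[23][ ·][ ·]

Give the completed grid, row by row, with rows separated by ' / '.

33 28 53 / 58 38 18 / 23 48 43

Column 1 needs 114; the known cells sum to 56, so (2,1) = 58.
Using anti-diagonal: 53 + 23 + ? → (2,2) = 114 − 76 = 38.
Row 2 needs 114; the known cells sum to 96, so (2,3) = 18.
Column 2 needs 114; the known cells sum to 66, so (3,2) = 48.
Column 3 must total 114; the given cells sum to 71, so (3,3) = 43.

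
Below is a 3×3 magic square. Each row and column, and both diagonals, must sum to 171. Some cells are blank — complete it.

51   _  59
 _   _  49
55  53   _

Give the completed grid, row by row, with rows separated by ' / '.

51 61 59 / 65 57 49 / 55 53 63

Row 1: 51 + 59 + ? = 171, so (1,2) = 61.
The remaining cell in row 3 is (3,3) = 171 − 108 = 63.
From column 1, 171 − (51 + 55) gives (2,1) = 65.
From column 2, 171 − (61 + 53) gives (2,2) = 57.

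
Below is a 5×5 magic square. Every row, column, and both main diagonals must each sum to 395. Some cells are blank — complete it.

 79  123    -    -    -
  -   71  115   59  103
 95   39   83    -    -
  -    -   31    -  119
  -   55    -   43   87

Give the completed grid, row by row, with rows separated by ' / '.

79 123 67 91 35 / 47 71 115 59 103 / 95 39 83 127 51 / 63 107 31 75 119 / 111 55 99 43 87

Row 2: 71 + 115 + 59 + 103 + ? = 395, so (2,1) = 47.
Using column 2: 123 + 71 + 39 + 55 + ? → (4,2) = 395 − 288 = 107.
Main diagonal must total 395; the given cells sum to 320, so (4,4) = 75.
Row 4 needs 395; the known cells sum to 332, so (4,1) = 63.
From column 1, 395 − (79 + 47 + 95 + 63) gives (5,1) = 111.
Using anti-diagonal: 59 + 83 + 107 + 111 + ? → (1,5) = 395 − 360 = 35.
Row 5 must total 395; the given cells sum to 296, so (5,3) = 99.
Column 3 needs 395; the known cells sum to 328, so (1,3) = 67.
Using column 5: 35 + 103 + 119 + 87 + ? → (3,5) = 395 − 344 = 51.
The remaining cell in row 1 is (1,4) = 395 − 304 = 91.
Using row 3: 95 + 39 + 83 + 51 + ? → (3,4) = 395 − 268 = 127.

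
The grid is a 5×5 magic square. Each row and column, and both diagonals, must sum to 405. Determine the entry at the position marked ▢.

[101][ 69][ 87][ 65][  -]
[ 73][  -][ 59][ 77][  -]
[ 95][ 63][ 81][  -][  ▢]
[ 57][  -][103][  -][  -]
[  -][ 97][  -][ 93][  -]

67

From row 1, 405 − (101 + 69 + 87 + 65) gives (1,5) = 83.
Column 1: 101 + 73 + 95 + 57 + ? = 405, so (5,1) = 79.
Column 3 must total 405; the given cells sum to 330, so (5,3) = 75.
From anti-diagonal, 405 − (83 + 77 + 81 + 79) gives (4,2) = 85.
From row 5, 405 − (79 + 97 + 75 + 93) gives (5,5) = 61.
Column 2 must total 405; the given cells sum to 314, so (2,2) = 91.
Main diagonal: 101 + 91 + 81 + 61 + ? = 405, so (4,4) = 71.
Row 2 must total 405; the given cells sum to 300, so (2,5) = 105.
The remaining cell in row 4 is (4,5) = 405 − 316 = 89.
Column 4 must total 405; the given cells sum to 306, so (3,4) = 99.
From column 5, 405 − (83 + 105 + 89 + 61) gives (3,5) = 67.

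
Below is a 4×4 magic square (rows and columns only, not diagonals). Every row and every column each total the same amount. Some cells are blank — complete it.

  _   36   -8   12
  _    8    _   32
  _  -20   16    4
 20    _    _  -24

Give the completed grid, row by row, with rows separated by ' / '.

Column 4 is already complete: 12 + 32 + 4 + -24 = 24, so that is the magic constant.
Row 1: 36 + (-8) + 12 + ? = 24, so (1,1) = -16.
Row 3 needs 24; the known cells sum to 0, so (3,1) = 24.
Column 1 needs 24; the known cells sum to 28, so (2,1) = -4.
Using column 2: 36 + 8 + (-20) + ? → (4,2) = 24 − 24 = 0.
Row 2 must total 24; the given cells sum to 36, so (2,3) = -12.
Row 4: 20 + 0 + (-24) + ? = 24, so (4,3) = 28.

-16 36 -8 12 / -4 8 -12 32 / 24 -20 16 4 / 20 0 28 -24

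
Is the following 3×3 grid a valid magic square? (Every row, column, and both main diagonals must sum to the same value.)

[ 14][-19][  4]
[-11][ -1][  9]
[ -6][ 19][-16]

Row 1: 14 + (-19) + 4 = -1.
Row 2: -11 + (-1) + 9 = -3.
Row 3: -6 + 19 + (-16) = -3.
Column 1: 14 + (-11) + (-6) = -3.
Column 2: -19 + (-1) + 19 = -1.
Column 3: 4 + 9 + (-16) = -3.
Main diagonal: 14 + (-1) + (-16) = -3.
Anti-diagonal: 4 + (-1) + (-6) = -3.

No — row 1 sums to -1 but row 2 sums to -3.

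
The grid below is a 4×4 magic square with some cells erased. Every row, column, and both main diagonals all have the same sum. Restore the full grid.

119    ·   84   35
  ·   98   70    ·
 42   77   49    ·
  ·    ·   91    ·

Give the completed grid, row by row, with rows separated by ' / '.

Column 3 is already complete: 84 + 70 + 49 + 91 = 294, so that is the magic constant.
From row 1, 294 − (119 + 84 + 35) gives (1,2) = 56.
Row 3 must total 294; the given cells sum to 168, so (3,4) = 126.
From column 2, 294 − (56 + 98 + 77) gives (4,2) = 63.
Main diagonal needs 294; the known cells sum to 266, so (4,4) = 28.
Anti-diagonal: 35 + 70 + 77 + ? = 294, so (4,1) = 112.
Column 1 needs 294; the known cells sum to 273, so (2,1) = 21.
Using column 4: 35 + 126 + 28 + ? → (2,4) = 294 − 189 = 105.

119 56 84 35 / 21 98 70 105 / 42 77 49 126 / 112 63 91 28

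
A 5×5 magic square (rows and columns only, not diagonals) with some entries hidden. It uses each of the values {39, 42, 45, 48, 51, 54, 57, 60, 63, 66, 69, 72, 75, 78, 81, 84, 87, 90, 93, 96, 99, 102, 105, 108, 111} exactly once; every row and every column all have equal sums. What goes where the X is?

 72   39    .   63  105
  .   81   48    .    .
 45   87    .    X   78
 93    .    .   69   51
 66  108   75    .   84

The 25 entries sum to 1875, so each line sums to 1875/5 = 375.
Using row 1: 72 + 39 + 63 + 105 + ? → (1,3) = 375 − 279 = 96.
Row 5 must total 375; the given cells sum to 333, so (5,4) = 42.
Column 1: 72 + 45 + 93 + 66 + ? = 375, so (2,1) = 99.
The remaining cell in column 2 is (4,2) = 375 − 315 = 60.
Column 5 needs 375; the known cells sum to 318, so (2,5) = 57.
Row 2 must total 375; the given cells sum to 285, so (2,4) = 90.
Row 4 must total 375; the given cells sum to 273, so (4,3) = 102.
Using column 3: 96 + 48 + 102 + 75 + ? → (3,3) = 375 − 321 = 54.
Column 4 must total 375; the given cells sum to 264, so (3,4) = 111.

111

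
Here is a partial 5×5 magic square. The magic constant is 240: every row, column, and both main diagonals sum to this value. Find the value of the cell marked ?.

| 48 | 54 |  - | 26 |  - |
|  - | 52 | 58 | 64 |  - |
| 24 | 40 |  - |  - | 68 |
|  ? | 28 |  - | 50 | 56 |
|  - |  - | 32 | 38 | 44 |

72

Column 2: 54 + 52 + 40 + 28 + ? = 240, so (5,2) = 66.
The remaining cell in column 4 is (3,4) = 240 − 178 = 62.
The remaining cell in main diagonal is (3,3) = 240 − 194 = 46.
The remaining cell in row 5 is (5,1) = 240 − 180 = 60.
Using anti-diagonal: 64 + 46 + 28 + 60 + ? → (1,5) = 240 − 198 = 42.
Row 1 needs 240; the known cells sum to 170, so (1,3) = 70.
Using column 3: 70 + 58 + 46 + 32 + ? → (4,3) = 240 − 206 = 34.
From column 5, 240 − (42 + 68 + 56 + 44) gives (2,5) = 30.
Row 2: 52 + 58 + 64 + 30 + ? = 240, so (2,1) = 36.
Row 4 must total 240; the given cells sum to 168, so (4,1) = 72.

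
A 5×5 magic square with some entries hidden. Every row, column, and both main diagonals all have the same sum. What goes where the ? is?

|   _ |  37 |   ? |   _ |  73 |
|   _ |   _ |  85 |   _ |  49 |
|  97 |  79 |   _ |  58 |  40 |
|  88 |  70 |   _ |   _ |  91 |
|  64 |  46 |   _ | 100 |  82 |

94

Column 5 is complete and sums to 335; that is the magic constant.
Row 3 needs 335; the known cells sum to 274, so (3,3) = 61.
The remaining cell in row 5 is (5,3) = 335 − 292 = 43.
Column 2: 37 + 79 + 70 + 46 + ? = 335, so (2,2) = 103.
The remaining cell in anti-diagonal is (2,4) = 335 − 268 = 67.
Row 2 needs 335; the known cells sum to 304, so (2,1) = 31.
Column 1: 31 + 97 + 88 + 64 + ? = 335, so (1,1) = 55.
Main diagonal needs 335; the known cells sum to 301, so (4,4) = 34.
From row 4, 335 − (88 + 70 + 34 + 91) gives (4,3) = 52.
From column 3, 335 − (85 + 61 + 52 + 43) gives (1,3) = 94.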